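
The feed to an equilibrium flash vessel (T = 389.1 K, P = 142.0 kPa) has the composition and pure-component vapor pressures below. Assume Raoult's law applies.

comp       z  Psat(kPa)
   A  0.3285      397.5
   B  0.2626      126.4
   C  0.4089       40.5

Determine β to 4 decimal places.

β = 0.2773

Raoult's law: Kᵢ = Pᵢˢᵃᵗ/P = Pᵢˢᵃᵗ/142.0.
  K_A = 397.5/142.0 = 2.799296, K_B = 126.4/142.0 = 0.890141, K_C = 40.5/142.0 = 0.285211
Material balance + equilibrium reduce to Σ zᵢ(Kᵢ−1)/(1+β(Kᵢ−1)) = 0.
Feasibility: ΣzᵢKᵢ = 1.2699, Σzᵢ/Kᵢ = 1.8460 — both > 1, two phases present.
Iterate (Newton) starting at β = 0.49:
  β = 0.4900: g = -0.16620, g' = -0.7988 → β = 0.2819
  β = 0.2819: g = -0.00367, g' = -0.7992 → β = 0.2773
Converged at β = 0.2773.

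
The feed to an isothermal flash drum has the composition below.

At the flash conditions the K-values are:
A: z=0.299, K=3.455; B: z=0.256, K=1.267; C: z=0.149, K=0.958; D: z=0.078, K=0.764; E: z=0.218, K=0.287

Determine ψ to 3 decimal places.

Let ψ = V/F and solve Σ zᵢ(Kᵢ−1)/(1+ψ(Kᵢ−1)) = 0.
Feasibility: ΣzᵢKᵢ = 1.622, Σzᵢ/Kᵢ = 1.306 — both > 1, two phases present.
Newton iteration, ψ⁰ = 0.5:
  ψ = 0.500: g = 0.1210, g' = -0.651 → ψ = 0.686
  ψ = 0.686: g = -0.0014, g' = -0.694 → ψ = 0.684
Converged at ψ = 0.684.

ψ = 0.684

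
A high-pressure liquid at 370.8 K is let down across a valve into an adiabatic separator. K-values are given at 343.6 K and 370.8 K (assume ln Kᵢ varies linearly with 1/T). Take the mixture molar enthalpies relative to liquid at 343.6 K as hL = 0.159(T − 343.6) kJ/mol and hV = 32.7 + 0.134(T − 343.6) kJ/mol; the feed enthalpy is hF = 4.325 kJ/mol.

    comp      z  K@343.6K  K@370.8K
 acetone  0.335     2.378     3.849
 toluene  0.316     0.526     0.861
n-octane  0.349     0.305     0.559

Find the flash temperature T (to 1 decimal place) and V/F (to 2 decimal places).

Adiabatic flash: solve Rachford–Rice at each trial T, then check hF = ψ·hV(T) + (1−ψ)·hL(T).
  T = 343.6 K: K = (2.378, 0.526, 0.305), RR gives ψ = 0.084, H_out = 2.753 kJ/mol
  T = 370.8 K: K = (3.849, 0.861, 0.559), RR gives ψ = 0.809, H_out = 30.231 kJ/mol
  T = 357.2 K: K = (3.053, 0.679, 0.418), RR gives ψ = 0.395, H_out = 14.937 kJ/mol
  T = 350.4 K: K = (2.701, 0.599, 0.358), RR gives ψ = 0.240, H_out = 8.875 kJ/mol
  T = 347.0 K: K = (2.536, 0.562, 0.331), RR gives ψ = 0.163, H_out = 5.866 kJ/mol
  T = 345.3 K: K = (2.456, 0.544, 0.318), RR gives ψ = 0.124, H_out = 4.328 kJ/mol
Linear interpolation between T = 343.6 (H_out = 2.753) and T = 345.3 (H_out = 4.328) on hF = 4.325 gives T ≈ 345.3 K, at which ψ = 0.12.

T = 345.3 K, V/F = 0.12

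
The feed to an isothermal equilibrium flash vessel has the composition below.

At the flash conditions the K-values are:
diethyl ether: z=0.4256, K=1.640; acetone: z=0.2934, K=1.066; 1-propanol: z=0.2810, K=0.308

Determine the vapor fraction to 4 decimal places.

Let ψ = V/F and solve Σ zᵢ(Kᵢ−1)/(1+ψ(Kᵢ−1)) = 0.
Feasibility: ΣzᵢKᵢ = 1.0973, Σzᵢ/Kᵢ = 1.4471 — both > 1, two phases present.
Iterate (Newton) starting at ψ = 0.5:
  ψ = 0.5000: g = -0.07223, g' = -0.4159 → ψ = 0.3263
  ψ = 0.3263: g = -0.00688, g' = -0.3450 → ψ = 0.3064
  ψ = 0.3064: g = -0.00005, g' = -0.3398 → ψ = 0.3062
Converged at ψ = 0.3062.

ψ = 0.3062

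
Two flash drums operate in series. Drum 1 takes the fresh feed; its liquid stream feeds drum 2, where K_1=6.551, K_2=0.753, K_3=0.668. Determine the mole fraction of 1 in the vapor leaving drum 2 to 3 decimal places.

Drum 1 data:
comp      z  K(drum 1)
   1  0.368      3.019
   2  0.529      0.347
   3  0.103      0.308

Drum 1:
Rachford–Rice: g(ψ₁) = Σ zᵢ(Kᵢ−1)/(1+ψ₁(Kᵢ−1)) = 0.
Feasibility: ΣzᵢKᵢ = 1.326, Σzᵢ/Kᵢ = 1.981 — both > 1, two phases present.
Iterate (Newton) starting at ψ₁ = 0.3:
  ψ₁ = 0.300: g = -0.0568, g' = -1.009 → ψ₁ = 0.244
  ψ₁ = 0.244: g = 0.0014, g' = -1.064 → ψ₁ = 0.245
Converged at ψ₁ = 0.245.
Drum-1 compositions:
  1: x = 0.246, y = 0.743
  2: x = 0.630, y = 0.219
  3: x = 0.124, y = 0.038
Drum-2 feed = drum-1 liquid: z₂ = (0.2462, 0.6298, 0.1240).
Drum 2:
Newton–Raphson from ψ₂ = 0.51:
  ψ₂ = 0.510: g = 0.1292, g' = -0.587 → ψ₂ = 0.730
  ψ₂ = 0.730: g = 0.0263, g' = -0.378 → ψ₂ = 0.800
  ψ₂ = 0.800: g = 0.0013, g' = -0.341 → ψ₂ = 0.804
Converged at ψ₂ = 0.804.
  1: x = 0.045, y = 0.295
  2: x = 0.786, y = 0.592
  3: x = 0.169, y = 0.113

y_1 (drum 2) = 0.295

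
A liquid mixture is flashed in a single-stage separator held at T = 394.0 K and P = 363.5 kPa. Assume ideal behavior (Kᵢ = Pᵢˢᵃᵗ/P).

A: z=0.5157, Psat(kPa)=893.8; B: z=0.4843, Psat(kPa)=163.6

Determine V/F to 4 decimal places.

Raoult's law: Kᵢ = Pᵢˢᵃᵗ/P = Pᵢˢᵃᵗ/363.5.
  K_A = 893.8/363.5 = 2.458872, K_B = 163.6/363.5 = 0.450069
Material balance + equilibrium reduce to Σ zᵢ(Kᵢ−1)/(1+V/F(Kᵢ−1)) = 0.
g(0) = ΣzᵢKᵢ − 1 = 0.4860 and g(1) = 1 − Σzᵢ/Kᵢ = -0.2858, so a root lies in (0, 1).
Binary case is linear: z₁(K₁−1)(1+V/F(K₂−1)) + z₂(K₂−1)(1+V/F(K₁−1)) = 0
⇒ V/F = [z₁(K₁−1)+z₂(K₂−1)] / [−(K₁−1)(K₂−1)] = 0.48601/0.80228 = 0.6058

V/F = 0.6058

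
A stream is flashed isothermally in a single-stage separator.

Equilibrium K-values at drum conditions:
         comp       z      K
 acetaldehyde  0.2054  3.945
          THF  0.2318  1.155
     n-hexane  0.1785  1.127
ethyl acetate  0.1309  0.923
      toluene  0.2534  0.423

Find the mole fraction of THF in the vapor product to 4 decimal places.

y_THF = 0.2419

Rachford–Rice: g(β) = Σ zᵢ(Kᵢ−1)/(1+β(Kᵢ−1)) = 0.
g(0) = ΣzᵢKᵢ − 1 = 0.5072 and g(1) = 1 − Σzᵢ/Kᵢ = -0.1520, so a root lies in (0, 1).
Newton–Raphson from β = 0.5:
  β = 0.5000: g = 0.08333, g' = -0.4662 → β = 0.6787
  β = 0.6787: g = 0.00412, g' = -0.4339 → β = 0.6882
Converged at β = 0.6882.
Compositions from xᵢ = zᵢ/(1+β(Kᵢ−1)), yᵢ = Kᵢxᵢ:
  acetaldehyde: x = 0.0679, y = 0.2677
  THF: x = 0.2095, y = 0.2419
  n-hexane: x = 0.1642, y = 0.1850
  ethyl acetate: x = 0.1382, y = 0.1276
  toluene: x = 0.4203, y = 0.1778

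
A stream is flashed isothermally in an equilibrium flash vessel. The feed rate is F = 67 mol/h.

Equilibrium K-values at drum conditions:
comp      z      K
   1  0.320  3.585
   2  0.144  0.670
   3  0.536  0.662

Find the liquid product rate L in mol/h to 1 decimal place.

Let ψ = V/F and solve Σ zᵢ(Kᵢ−1)/(1+ψ(Kᵢ−1)) = 0.
g(0) = ΣzᵢKᵢ − 1 = 0.599 and g(1) = 1 − Σzᵢ/Kᵢ = -0.114, so a root lies in (0, 1).
Newton–Raphson from ψ = 0.5:
  ψ = 0.500: g = 0.0859, g' = -0.518 → ψ = 0.666
  ψ = 0.666: g = 0.0093, g' = -0.416 → ψ = 0.688
Converged at ψ = 0.688.
Then V = ψ·F = 0.6884·67 = 46.1 mol/h and L = F − V = 20.9 mol/h.

L = 20.9 mol/h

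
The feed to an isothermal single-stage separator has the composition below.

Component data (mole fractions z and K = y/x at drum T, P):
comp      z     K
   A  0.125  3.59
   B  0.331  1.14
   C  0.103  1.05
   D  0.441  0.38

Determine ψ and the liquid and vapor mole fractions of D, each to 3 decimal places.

Rachford–Rice: g(ψ) = Σ zᵢ(Kᵢ−1)/(1+ψ(Kᵢ−1)) = 0.
g(0) = ΣzᵢKᵢ − 1 = 0.102 and g(1) = 1 − Σzᵢ/Kᵢ = -0.584, so a root lies in (0, 1).
Iterate (Newton) starting at ψ = 0.63:
  ψ = 0.630: g = -0.2781, g' = -0.583 → ψ = 0.153
  ψ = 0.153: g = -0.0199, g' = -0.643 → ψ = 0.122
  ψ = 0.122: g = 0.0007, g' = -0.689 → ψ = 0.123
Converged at ψ = 0.123.
Compositions from xᵢ = zᵢ/(1+ψ(Kᵢ−1)), yᵢ = Kᵢxᵢ:
  A: x = 0.095, y = 0.340
  B: x = 0.325, y = 0.371
  C: x = 0.102, y = 0.107
  D: x = 0.478, y = 0.181

ψ = 0.123, x_D = 0.478, y_D = 0.181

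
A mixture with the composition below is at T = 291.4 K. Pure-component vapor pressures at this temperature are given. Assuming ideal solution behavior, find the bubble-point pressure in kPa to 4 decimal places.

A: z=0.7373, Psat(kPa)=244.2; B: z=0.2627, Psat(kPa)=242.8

At the bubble point ψ → 0, so ΣzᵢKᵢ = 1 with Kᵢ = Pᵢˢᵃᵗ/P ⇒ P = ΣzᵢPᵢˢᵃᵗ.
P = 0.7373·244.2 + 0.2627·242.8 = 243.8322 kPa

Pbub = 243.8322 kPa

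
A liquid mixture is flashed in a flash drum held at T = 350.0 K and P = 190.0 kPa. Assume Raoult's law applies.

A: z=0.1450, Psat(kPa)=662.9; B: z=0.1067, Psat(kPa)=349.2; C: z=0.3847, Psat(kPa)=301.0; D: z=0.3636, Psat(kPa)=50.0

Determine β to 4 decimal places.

β = 0.4660

Raoult's law: Kᵢ = Pᵢˢᵃᵗ/P = Pᵢˢᵃᵗ/190.0.
  K_A = 662.9/190.0 = 3.488947, K_B = 349.2/190.0 = 1.837895, K_C = 301.0/190.0 = 1.584211, K_D = 50.0/190.0 = 0.263158
Newton–Raphson from β = 0.5:
  β = 0.5000: g = -0.02646, g' = -0.7891 → β = 0.4665
  β = 0.4665: g = -0.00033, g' = -0.7705 → β = 0.4660
Converged at β = 0.4660.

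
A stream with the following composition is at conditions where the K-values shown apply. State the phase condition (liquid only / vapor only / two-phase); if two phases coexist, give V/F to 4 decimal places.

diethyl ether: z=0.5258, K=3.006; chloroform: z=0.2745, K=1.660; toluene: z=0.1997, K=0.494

vapor only

ΣzᵢKᵢ = 2.1349; Σzᵢ/Kᵢ = 0.7445.
Since Σzᵢ/Kᵢ < 1 the mixture is above its dew point — single vapor phase.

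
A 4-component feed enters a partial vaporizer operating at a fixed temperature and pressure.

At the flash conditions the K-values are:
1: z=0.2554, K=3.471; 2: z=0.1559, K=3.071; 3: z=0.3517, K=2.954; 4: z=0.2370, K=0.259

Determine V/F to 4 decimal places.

V/F = 0.9187

Iterate (Newton) starting at V/F = 0.5:
  V/F = 0.5000: g = 0.50955, g' = -1.1454 → V/F = 0.9449
  V/F = 0.9449: g = -0.04580, g' = -1.8298 → V/F = 0.9198
  V/F = 0.9198: g = -0.00194, g' = -1.6801 → V/F = 0.9187
Converged at V/F = 0.9187.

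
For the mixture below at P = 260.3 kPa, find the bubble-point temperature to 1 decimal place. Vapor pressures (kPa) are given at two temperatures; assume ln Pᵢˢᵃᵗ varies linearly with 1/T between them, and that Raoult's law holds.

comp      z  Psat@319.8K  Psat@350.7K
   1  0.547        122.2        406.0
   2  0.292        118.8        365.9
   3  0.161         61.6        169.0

T = 341.8 K

Bubble-point temperature: ΣzᵢPᵢˢᵃᵗ(T) = P. Interpolate ln Pᵢˢᵃᵗ = aᵢ + bᵢ/T.
  T = 319.8 K: ΣzᵢPᵢˢᵃᵗ = 111.45 kPa
  T = 350.7 K: ΣzᵢPᵢˢᵃᵗ = 356.13 kPa
  T = 335.2 K: ΣzᵢPᵢˢᵃᵗ = 204.17 kPa
  T = 342.9 K: ΣzᵢPᵢˢᵃᵗ = 270.84 kPa
  T = 339.0 K: ΣzᵢPᵢˢᵃᵗ = 235.09 kPa
  T = 340.9 K: ΣzᵢPᵢˢᵃᵗ = 251.97 kPa
Interpolating between 340.9 K and 342.9 K gives T ≈ 341.8 K.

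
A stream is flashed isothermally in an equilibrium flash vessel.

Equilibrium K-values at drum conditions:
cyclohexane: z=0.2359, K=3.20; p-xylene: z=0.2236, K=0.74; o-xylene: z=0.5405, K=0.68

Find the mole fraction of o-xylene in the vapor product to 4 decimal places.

y_o-xylene = 0.4265

Rachford–Rice: g(β) = Σ zᵢ(Kᵢ−1)/(1+β(Kᵢ−1)) = 0.
Feasibility: ΣzᵢKᵢ = 1.2879, Σzᵢ/Kᵢ = 1.1707 — both > 1, two phases present.
Newton–Raphson from β = 0.5:
  β = 0.5000: g = -0.02559, g' = -0.3573 → β = 0.4284
  β = 0.4284: g = 0.00133, g' = -0.3961 → β = 0.4317
Converged at β = 0.4317.
Compositions from xᵢ = zᵢ/(1+β(Kᵢ−1)), yᵢ = Kᵢxᵢ:
  cyclohexane: x = 0.1210, y = 0.3872
  p-xylene: x = 0.2519, y = 0.1864
  o-xylene: x = 0.6271, y = 0.4265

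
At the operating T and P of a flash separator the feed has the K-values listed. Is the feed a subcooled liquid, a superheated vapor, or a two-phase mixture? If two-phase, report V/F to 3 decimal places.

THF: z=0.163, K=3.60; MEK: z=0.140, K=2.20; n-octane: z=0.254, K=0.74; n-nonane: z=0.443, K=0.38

ΣzᵢKᵢ = 1.251; Σzᵢ/Kᵢ = 1.618.
Both exceed 1, so a two-phase solution exists.
Material balance + equilibrium reduce to Σ zᵢ(Kᵢ−1)/(1+ψ(Kᵢ−1)) = 0.
Newton iteration, ψ⁰ = 0.5:
  ψ = 0.500: g = -0.1847, g' = -0.667 → ψ = 0.223
  ψ = 0.223: g = 0.0118, g' = -0.815 → ψ = 0.238
Converged at ψ = 0.238.

two-phase, V/F = 0.238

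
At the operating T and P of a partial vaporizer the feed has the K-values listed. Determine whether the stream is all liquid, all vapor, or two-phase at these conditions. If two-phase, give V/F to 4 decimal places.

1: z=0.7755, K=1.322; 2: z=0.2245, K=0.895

all vapor

ΣzᵢKᵢ = 1.2261; Σzᵢ/Kᵢ = 0.8374.
Since Σzᵢ/Kᵢ < 1 the mixture is above its dew point — single vapor phase.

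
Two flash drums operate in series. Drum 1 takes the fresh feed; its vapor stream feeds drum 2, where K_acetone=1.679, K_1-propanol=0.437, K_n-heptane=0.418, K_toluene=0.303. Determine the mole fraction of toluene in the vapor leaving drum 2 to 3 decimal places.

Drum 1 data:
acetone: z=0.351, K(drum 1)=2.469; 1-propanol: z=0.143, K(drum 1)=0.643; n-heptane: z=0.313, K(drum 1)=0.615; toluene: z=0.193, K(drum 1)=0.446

Drum 1:
Let ψ₁ = V/F and solve Σ zᵢ(Kᵢ−1)/(1+ψ₁(Kᵢ−1)) = 0.
Feasibility: ΣzᵢKᵢ = 1.237, Σzᵢ/Kᵢ = 1.306 — both > 1, two phases present.
Iterate (Newton) starting at ψ₁ = 0.53:
  ψ₁ = 0.530: g = -0.0758, g' = -0.459 → ψ₁ = 0.365
  ψ₁ = 0.365: g = 0.0028, g' = -0.501 → ψ₁ = 0.370
Converged at ψ₁ = 0.370.
Drum-1 compositions:
  acetone: x = 0.227, y = 0.561
  1-propanol: x = 0.165, y = 0.106
  n-heptane: x = 0.365, y = 0.225
  toluene: x = 0.243, y = 0.108
Drum-2 feed = drum-1 vapor: z₂ = (0.5612, 0.1060, 0.2245, 0.1083).
Drum 2:
Let ψ₂ = V/F and solve Σ zᵢ(Kᵢ−1)/(1+ψ₂(Kᵢ−1)) = 0.
g(0) = ΣzᵢKᵢ − 1 = 0.115 and g(1) = 1 − Σzᵢ/Kᵢ = -0.471, so a root lies in (0, 1).
Newton–Raphson from ψ₂ = 0.57:
  ψ₂ = 0.570: g = -0.1339, g' = -0.522 → ψ₂ = 0.314
  ψ₂ = 0.314: g = -0.0148, g' = -0.425 → ψ₂ = 0.279
Converged at ψ₂ = 0.279.
  acetone: x = 0.472, y = 0.792
  1-propanol: x = 0.126, y = 0.055
  n-heptane: x = 0.268, y = 0.112
  toluene: x = 0.134, y = 0.041

y_toluene (drum 2) = 0.041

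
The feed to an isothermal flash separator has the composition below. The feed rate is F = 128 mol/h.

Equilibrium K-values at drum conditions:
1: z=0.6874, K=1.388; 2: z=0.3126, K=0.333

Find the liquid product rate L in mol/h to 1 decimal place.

L = 99.2 mol/h

Material balance + equilibrium reduce to Σ zᵢ(Kᵢ−1)/(1+V/F(Kᵢ−1)) = 0.
g(0) = ΣzᵢKᵢ − 1 = 0.0582 and g(1) = 1 − Σzᵢ/Kᵢ = -0.4340, so a root lies in (0, 1).
Binary case is linear: z₁(K₁−1)(1+V/F(K₂−1)) + z₂(K₂−1)(1+V/F(K₁−1)) = 0
⇒ V/F = [z₁(K₁−1)+z₂(K₂−1)] / [−(K₁−1)(K₂−1)] = 0.05821/0.25880 = 0.2249
Then V = V/F·F = 0.2249·128 = 28.8 mol/h and L = F − V = 99.2 mol/h.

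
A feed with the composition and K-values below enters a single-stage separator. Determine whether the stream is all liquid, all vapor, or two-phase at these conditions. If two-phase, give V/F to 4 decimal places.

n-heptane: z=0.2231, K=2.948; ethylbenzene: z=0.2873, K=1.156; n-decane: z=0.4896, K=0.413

ΣzᵢKᵢ = 1.1920; Σzᵢ/Kᵢ = 1.5097.
Both exceed 1, so a two-phase solution exists.
Material balance + equilibrium reduce to Σ zᵢ(Kᵢ−1)/(1+ψ(Kᵢ−1)) = 0.
Newton–Raphson from ψ = 0.42:
  ψ = 0.4200: g = -0.10034, g' = -0.5594 → ψ = 0.2406
  ψ = 0.2406: g = 0.00442, g' = -0.6277 → ψ = 0.2477
Converged at ψ = 0.2477.

two-phase, V/F = 0.2477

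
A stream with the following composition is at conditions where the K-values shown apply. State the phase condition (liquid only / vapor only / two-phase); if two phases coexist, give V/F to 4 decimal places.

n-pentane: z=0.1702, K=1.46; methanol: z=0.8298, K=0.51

ΣzᵢKᵢ = 0.6717; Σzᵢ/Kᵢ = 1.7436.
Since ΣzᵢKᵢ < 1 the mixture is below its bubble point — single liquid phase.

liquid only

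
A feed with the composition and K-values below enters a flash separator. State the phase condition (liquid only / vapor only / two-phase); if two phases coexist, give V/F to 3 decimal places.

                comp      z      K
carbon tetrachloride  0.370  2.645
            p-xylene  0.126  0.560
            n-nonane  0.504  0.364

ΣzᵢKᵢ = 1.233; Σzᵢ/Kᵢ = 1.750.
Both exceed 1, so a two-phase solution exists.
Newton iteration, ψ⁰ = 0.46:
  ψ = 0.460: g = -0.1761, g' = -0.770 → ψ = 0.231
  ψ = 0.231: g = 0.0034, g' = -0.836 → ψ = 0.235
Converged at ψ = 0.235.

two-phase, V/F = 0.235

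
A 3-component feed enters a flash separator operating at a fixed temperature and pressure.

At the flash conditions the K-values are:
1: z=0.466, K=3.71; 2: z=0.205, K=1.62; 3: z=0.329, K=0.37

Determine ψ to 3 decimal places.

Rachford–Rice: g(ψ) = Σ zᵢ(Kᵢ−1)/(1+ψ(Kᵢ−1)) = 0.
g(0) = ΣzᵢKᵢ − 1 = 1.183 and g(1) = 1 − Σzᵢ/Kᵢ = -0.141, so a root lies in (0, 1).
Iterate (Newton) starting at ψ = 0.69:
  ψ = 0.690: g = 0.1624, g' = -0.863 → ψ = 0.878
  ψ = 0.878: g = -0.0081, g' = -0.987 → ψ = 0.870
Converged at ψ = 0.870.

ψ = 0.870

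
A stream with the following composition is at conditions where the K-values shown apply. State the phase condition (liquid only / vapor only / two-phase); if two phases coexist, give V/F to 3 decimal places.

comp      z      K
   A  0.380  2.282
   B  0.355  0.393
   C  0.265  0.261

ΣzᵢKᵢ = 1.076; Σzᵢ/Kᵢ = 2.085.
Both exceed 1, so a two-phase solution exists.
Rachford–Rice: g(ψ) = Σ zᵢ(Kᵢ−1)/(1+ψ(Kᵢ−1)) = 0.
Newton iteration, ψ⁰ = 0.59:
  ψ = 0.590: g = -0.4056, g' = -0.975 → ψ = 0.174
  ψ = 0.174: g = -0.0673, g' = -0.772 → ψ = 0.087
  ψ = 0.087: g = 0.0017, g' = -0.817 → ψ = 0.089
Converged at ψ = 0.089.

two-phase, V/F = 0.089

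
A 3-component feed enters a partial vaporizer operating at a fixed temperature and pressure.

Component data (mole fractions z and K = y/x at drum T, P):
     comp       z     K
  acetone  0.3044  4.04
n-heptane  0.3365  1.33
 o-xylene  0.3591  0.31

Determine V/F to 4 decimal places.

Rachford–Rice: g(V/F) = Σ zᵢ(Kᵢ−1)/(1+V/F(Kᵢ−1)) = 0.
g(0) = ΣzᵢKᵢ − 1 = 0.7886 and g(1) = 1 − Σzᵢ/Kᵢ = -0.4867, so a root lies in (0, 1).
Iterate (Newton) starting at V/F = 0.62:
  V/F = 0.6200: g = -0.02007, g' = -0.8855 → V/F = 0.5973
  V/F = 0.5973: g = -0.00012, g' = -0.8751 → V/F = 0.5972
Converged at V/F = 0.5972.

V/F = 0.5972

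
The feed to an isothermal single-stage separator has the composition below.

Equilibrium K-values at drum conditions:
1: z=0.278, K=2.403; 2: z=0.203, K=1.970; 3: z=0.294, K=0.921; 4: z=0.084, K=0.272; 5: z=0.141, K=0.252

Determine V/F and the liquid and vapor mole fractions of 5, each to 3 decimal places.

V/F = 0.618, x_5 = 0.262, y_5 = 0.066

Material balance + equilibrium reduce to Σ zᵢ(Kᵢ−1)/(1+V/F(Kᵢ−1)) = 0.
g(0) = ΣzᵢKᵢ − 1 = 0.397 and g(1) = 1 − Σzᵢ/Kᵢ = -0.406, so a root lies in (0, 1).
Iterate (Newton) starting at V/F = 0.5:
  V/F = 0.500: g = 0.0730, g' = -0.589 → V/F = 0.624
  V/F = 0.624: g = -0.0036, g' = -0.659 → V/F = 0.618
Converged at V/F = 0.618.
Compositions from xᵢ = zᵢ/(1+V/F(Kᵢ−1)), yᵢ = Kᵢxᵢ:
  1: x = 0.149, y = 0.358
  2: x = 0.127, y = 0.250
  3: x = 0.309, y = 0.285
  4: x = 0.153, y = 0.042
  5: x = 0.262, y = 0.066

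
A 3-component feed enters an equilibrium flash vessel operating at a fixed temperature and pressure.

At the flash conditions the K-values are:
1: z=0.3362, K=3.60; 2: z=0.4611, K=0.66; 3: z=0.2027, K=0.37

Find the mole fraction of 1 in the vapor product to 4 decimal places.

y_1 = 0.5221

Newton iteration, ψ⁰ = 0.5:
  ψ = 0.5000: g = 0.00474, g' = -0.6785 → ψ = 0.5070
Converged at ψ = 0.5070.
Compositions from xᵢ = zᵢ/(1+ψ(Kᵢ−1)), yᵢ = Kᵢxᵢ:
  1: x = 0.1450, y = 0.5221
  2: x = 0.5571, y = 0.3677
  3: x = 0.2978, y = 0.1102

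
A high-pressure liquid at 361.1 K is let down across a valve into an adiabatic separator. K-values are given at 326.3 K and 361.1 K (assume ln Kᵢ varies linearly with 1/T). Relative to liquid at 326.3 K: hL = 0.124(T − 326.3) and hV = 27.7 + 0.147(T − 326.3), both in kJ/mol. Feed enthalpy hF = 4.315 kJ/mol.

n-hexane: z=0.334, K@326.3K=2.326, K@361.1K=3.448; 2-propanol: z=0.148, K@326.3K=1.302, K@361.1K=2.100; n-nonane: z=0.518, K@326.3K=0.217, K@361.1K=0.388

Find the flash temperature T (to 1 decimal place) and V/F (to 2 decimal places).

Adiabatic flash: solve Rachford–Rice at each trial T, then check hF = ψ·hV(T) + (1−ψ)·hL(T).
  T = 326.3 K: K = (2.326, 1.302, 0.217), RR gives ψ = 0.093, H_out = 2.586 kJ/mol
  T = 361.1 K: K = (3.448, 2.100, 0.388), RR gives ψ = 0.518, H_out = 19.080 kJ/mol
  T = 343.7 K: K = (2.860, 1.674, 0.294), RR gives ψ = 0.319, H_out = 11.134 kJ/mol
  T = 335.0 K: K = (2.586, 1.481, 0.254), RR gives ψ = 0.214, H_out = 7.052 kJ/mol
  T = 330.6 K: K = (2.453, 1.389, 0.235), RR gives ψ = 0.156, H_out = 4.860 kJ/mol
  T = 328.5 K: K = (2.391, 1.346, 0.226), RR gives ψ = 0.126, H_out = 3.768 kJ/mol
  T = 329.6 K: K = (2.423, 1.368, 0.231), RR gives ψ = 0.142, H_out = 4.344 kJ/mol
Linear interpolation between T = 328.5 (H_out = 3.768) and T = 329.6 (H_out = 4.344) on hF = 4.315 gives T ≈ 329.5 K, at which ψ = 0.14.

T = 329.5 K, V/F = 0.14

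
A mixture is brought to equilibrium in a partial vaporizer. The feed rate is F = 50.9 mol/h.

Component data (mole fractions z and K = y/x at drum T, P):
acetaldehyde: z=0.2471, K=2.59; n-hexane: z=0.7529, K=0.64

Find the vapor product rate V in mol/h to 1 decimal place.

Let ψ = V/F and solve Σ zᵢ(Kᵢ−1)/(1+ψ(Kᵢ−1)) = 0.
g(0) = ΣzᵢKᵢ − 1 = 0.1218 and g(1) = 1 − Σzᵢ/Kᵢ = -0.2718, so a root lies in (0, 1).
Binary case is linear: z₁(K₁−1)(1+ψ(K₂−1)) + z₂(K₂−1)(1+ψ(K₁−1)) = 0
⇒ ψ = [z₁(K₁−1)+z₂(K₂−1)] / [−(K₁−1)(K₂−1)] = 0.12184/0.57240 = 0.2129
Then V = ψ·F = 0.2129·50.9 = 10.8 mol/h and L = F − V = 40.1 mol/h.

V = 10.8 mol/h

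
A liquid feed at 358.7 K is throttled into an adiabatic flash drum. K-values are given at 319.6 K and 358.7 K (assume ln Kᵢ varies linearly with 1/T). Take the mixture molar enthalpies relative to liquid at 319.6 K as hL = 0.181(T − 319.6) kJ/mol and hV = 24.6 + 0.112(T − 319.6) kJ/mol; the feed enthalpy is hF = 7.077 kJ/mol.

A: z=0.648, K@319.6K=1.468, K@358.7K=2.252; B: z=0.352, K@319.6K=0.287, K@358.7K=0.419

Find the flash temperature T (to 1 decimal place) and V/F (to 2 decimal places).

Adiabatic flash: solve Rachford–Rice at each trial T, then check hF = ψ·hV(T) + (1−ψ)·hL(T).
  T = 319.6 K: K = (1.468, 0.287), RR gives ψ = 0.157, H_out = 3.855 kJ/mol
  T = 358.7 K: K = (2.252, 0.419), RR gives ψ = 0.834, H_out = 25.347 kJ/mol
  T = 339.1 K: K = (1.840, 0.350), RR gives ψ = 0.578, H_out = 16.980 kJ/mol
  T = 329.4 K: K = (1.650, 0.318), RR gives ψ = 0.409, H_out = 11.554 kJ/mol
  T = 324.5 K: K = (1.558, 0.302), RR gives ψ = 0.298, H_out = 8.111 kJ/mol
  T = 322.1 K: K = (1.513, 0.295), RR gives ψ = 0.233, H_out = 6.152 kJ/mol
Linear interpolation between T = 322.1 (H_out = 6.152) and T = 324.5 (H_out = 8.111) on hF = 7.077 gives T ≈ 323.2 K, at which ψ = 0.26.

T = 323.2 K, V/F = 0.26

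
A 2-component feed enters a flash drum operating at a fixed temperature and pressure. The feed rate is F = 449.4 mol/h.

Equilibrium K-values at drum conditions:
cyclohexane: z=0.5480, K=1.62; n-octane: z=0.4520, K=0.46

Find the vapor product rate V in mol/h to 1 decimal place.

Material balance + equilibrium reduce to Σ zᵢ(Kᵢ−1)/(1+V/F(Kᵢ−1)) = 0.
Check two-phase: ΣzᵢKᵢ = 1.0957 > 1 and Σzᵢ/Kᵢ = 1.3209 > 1, so g(0) = 0.0957 > 0 and g(1) = -0.3209 < 0.
Binary case is linear: z₁(K₁−1)(1+V/F(K₂−1)) + z₂(K₂−1)(1+V/F(K₁−1)) = 0
⇒ V/F = [z₁(K₁−1)+z₂(K₂−1)] / [−(K₁−1)(K₂−1)] = 0.09568/0.33480 = 0.2858
Then V = V/F·F = 0.2858·449.4 = 128.4 mol/h and L = F − V = 321.0 mol/h.

V = 128.4 mol/h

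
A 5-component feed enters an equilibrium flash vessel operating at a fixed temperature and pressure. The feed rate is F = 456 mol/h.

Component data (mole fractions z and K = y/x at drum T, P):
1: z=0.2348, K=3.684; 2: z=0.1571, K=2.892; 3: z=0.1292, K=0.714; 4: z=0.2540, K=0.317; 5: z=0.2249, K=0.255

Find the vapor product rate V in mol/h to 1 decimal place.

V = 163.0 mol/h

Material balance + equilibrium reduce to Σ zᵢ(Kᵢ−1)/(1+β(Kᵢ−1)) = 0.
Check two-phase: ΣzᵢKᵢ = 1.5495 > 1 and Σzᵢ/Kᵢ = 1.9822 > 1, so g(0) = 0.5495 > 0 and g(1) = -0.9822 < 0.
Newton–Raphson from β = 0.5:
  β = 0.5000: g = -0.15175, g' = -1.0615 → β = 0.3570
  β = 0.3570: g = 0.00035, g' = -1.0934 → β = 0.3574
Converged at β = 0.3574.
Then V = β·F = 0.3574·456 = 163.0 mol/h and L = F − V = 293.0 mol/h.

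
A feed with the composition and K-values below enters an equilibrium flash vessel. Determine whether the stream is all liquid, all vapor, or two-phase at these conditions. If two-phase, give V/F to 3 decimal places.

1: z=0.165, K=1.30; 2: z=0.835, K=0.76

all liquid

ΣzᵢKᵢ = 0.849; Σzᵢ/Kᵢ = 1.226.
Since ΣzᵢKᵢ < 1 the mixture is below its bubble point — single liquid phase.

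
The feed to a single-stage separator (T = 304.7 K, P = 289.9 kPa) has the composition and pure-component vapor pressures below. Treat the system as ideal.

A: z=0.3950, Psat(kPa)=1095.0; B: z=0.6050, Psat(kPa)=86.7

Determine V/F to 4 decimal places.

Raoult's law: Kᵢ = Pᵢˢᵃᵗ/P = Pᵢˢᵃᵗ/289.9.
  K_A = 1095.0/289.9 = 3.777165, K_B = 86.7/289.9 = 0.299069
Rachford–Rice: g(V/F) = Σ zᵢ(Kᵢ−1)/(1+V/F(Kᵢ−1)) = 0.
Feasibility: ΣzᵢKᵢ = 1.6729, Σzᵢ/Kᵢ = 2.1275 — both > 1, two phases present.
Binary case is linear: z₁(K₁−1)(1+V/F(K₂−1)) + z₂(K₂−1)(1+V/F(K₁−1)) = 0
⇒ V/F = [z₁(K₁−1)+z₂(K₂−1)] / [−(K₁−1)(K₂−1)] = 0.67292/1.94660 = 0.3457

V/F = 0.3457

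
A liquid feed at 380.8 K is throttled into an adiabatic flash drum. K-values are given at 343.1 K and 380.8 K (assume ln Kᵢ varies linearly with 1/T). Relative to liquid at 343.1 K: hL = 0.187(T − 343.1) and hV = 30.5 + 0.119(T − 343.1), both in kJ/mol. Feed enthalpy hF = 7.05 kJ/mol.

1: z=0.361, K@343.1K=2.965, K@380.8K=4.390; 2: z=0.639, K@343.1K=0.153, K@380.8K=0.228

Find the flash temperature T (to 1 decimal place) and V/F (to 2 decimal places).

T = 354.3 K, V/F = 0.17

Adiabatic flash: solve Rachford–Rice at each trial T, then check hF = ψ·hV(T) + (1−ψ)·hL(T).
  T = 343.1 K: K = (2.965, 0.153), RR gives ψ = 0.101, H_out = 3.081 kJ/mol
  T = 380.8 K: K = (4.390, 0.228), RR gives ψ = 0.279, H_out = 14.848 kJ/mol
  T = 362.0 K: K = (3.647, 0.189), RR gives ψ = 0.204, H_out = 9.483 kJ/mol
  T = 352.6 K: K = (3.299, 0.171), RR gives ψ = 0.157, H_out = 6.473 kJ/mol
  T = 357.3 K: K = (3.471, 0.180), RR gives ψ = 0.181, H_out = 8.013 kJ/mol
  T = 355.0 K: K = (3.386, 0.175), RR gives ψ = 0.170, H_out = 7.269 kJ/mol
Linear interpolation between T = 352.6 (H_out = 6.473) and T = 355.0 (H_out = 7.269) on hF = 7.05 gives T ≈ 354.3 K, at which ψ = 0.17.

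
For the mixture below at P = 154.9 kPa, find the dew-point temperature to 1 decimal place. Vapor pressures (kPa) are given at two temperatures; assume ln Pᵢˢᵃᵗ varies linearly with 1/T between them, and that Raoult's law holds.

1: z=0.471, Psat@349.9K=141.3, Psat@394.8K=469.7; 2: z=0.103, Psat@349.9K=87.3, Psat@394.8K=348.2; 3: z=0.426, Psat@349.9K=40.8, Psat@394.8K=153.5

Dew-point temperature: Σzᵢ·P/Pᵢˢᵃᵗ(T) = 1. Interpolate ln Pᵢˢᵃᵗ = aᵢ + bᵢ/T.
  T = 349.9 K: ΣzᵢP/Pᵢˢᵃᵗ = 2.3164
  T = 394.8 K: ΣzᵢP/Pᵢˢᵃᵗ = 0.6310
  T = 372.4 K: ΣzᵢP/Pᵢˢᵃᵗ = 1.1604
  T = 383.6 K: ΣzᵢP/Pᵢˢᵃᵗ = 0.8481
  T = 378.0 K: ΣzᵢP/Pᵢˢᵃᵗ = 0.9897
  T = 375.2 K: ΣzᵢP/Pᵢˢᵃᵗ = 1.0710
Interpolating between 375.2 K and 378.0 K gives T ≈ 377.6 K.

T = 377.6 K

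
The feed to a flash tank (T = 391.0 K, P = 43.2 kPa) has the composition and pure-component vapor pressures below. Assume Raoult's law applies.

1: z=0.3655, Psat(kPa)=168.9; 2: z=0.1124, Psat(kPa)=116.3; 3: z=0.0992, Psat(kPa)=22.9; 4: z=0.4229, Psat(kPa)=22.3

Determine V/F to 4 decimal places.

Raoult's law: Kᵢ = Pᵢˢᵃᵗ/P = Pᵢˢᵃᵗ/43.2.
  K_1 = 168.9/43.2 = 3.909722, K_2 = 116.3/43.2 = 2.692130, K_3 = 22.9/43.2 = 0.530093, K_4 = 22.3/43.2 = 0.516204
Rachford–Rice: g(V/F) = Σ zᵢ(Kᵢ−1)/(1+V/F(Kᵢ−1)) = 0.
Feasibility: ΣzᵢKᵢ = 2.0025, Σzᵢ/Kᵢ = 1.1416 — both > 1, two phases present.
Iterate (Newton) starting at V/F = 0.33:
  V/F = 0.3300: g = 0.36595, g' = -1.1087 → V/F = 0.6601
  V/F = 0.6601: g = 0.08582, g' = -0.6943 → V/F = 0.7837
  V/F = 0.7837: g = 0.00265, g' = -0.6587 → V/F = 0.7877
Converged at V/F = 0.7877.

V/F = 0.7877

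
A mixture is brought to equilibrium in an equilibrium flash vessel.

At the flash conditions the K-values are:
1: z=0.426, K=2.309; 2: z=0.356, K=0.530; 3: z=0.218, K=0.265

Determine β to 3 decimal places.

Newton iteration, β⁰ = 0.5:
  β = 0.500: g = -0.1350, g' = -0.695 → β = 0.306
  β = 0.306: g = -0.0039, g' = -0.675 → β = 0.300
Converged at β = 0.300.

β = 0.300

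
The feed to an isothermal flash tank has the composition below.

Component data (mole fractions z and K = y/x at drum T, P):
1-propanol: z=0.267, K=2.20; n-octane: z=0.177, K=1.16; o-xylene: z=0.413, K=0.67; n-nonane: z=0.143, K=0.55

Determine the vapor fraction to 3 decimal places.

Rachford–Rice: g(ψ) = Σ zᵢ(Kᵢ−1)/(1+ψ(Kᵢ−1)) = 0.
Feasibility: ΣzᵢKᵢ = 1.148, Σzᵢ/Kᵢ = 1.150 — both > 1, two phases present.
Newton–Raphson from ψ = 0.37:
  ψ = 0.370: g = 0.0162, g' = -0.288 → ψ = 0.426
  ψ = 0.426: g = 0.0003, g' = -0.278 → ψ = 0.427
Converged at ψ = 0.427.

ψ = 0.427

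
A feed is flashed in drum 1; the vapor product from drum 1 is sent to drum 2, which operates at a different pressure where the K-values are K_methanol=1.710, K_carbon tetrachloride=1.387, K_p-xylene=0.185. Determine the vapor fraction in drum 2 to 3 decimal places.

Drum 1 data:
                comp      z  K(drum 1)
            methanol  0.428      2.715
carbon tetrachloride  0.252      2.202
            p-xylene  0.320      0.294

V/F (drum 2) = 0.637

Drum 1:
Iterate (Newton) starting at ψ₁ = 0.5:
  ψ₁ = 0.500: g = 0.2352, g' = -0.888 → ψ₁ = 0.765
  ψ₁ = 0.765: g = -0.0158, g' = -1.088 → ψ₁ = 0.750
Converged at ψ₁ = 0.750.
Drum-1 compositions:
  methanol: x = 0.187, y = 0.508
  carbon tetrachloride: x = 0.133, y = 0.292
  p-xylene: x = 0.680, y = 0.200
Drum-2 feed = drum-1 vapor: z₂ = (0.5082, 0.2918, 0.2000).
Drum 2:
Material balance + equilibrium reduce to Σ zᵢ(Kᵢ−1)/(1+ψ₂(Kᵢ−1)) = 0.
g(0) = ΣzᵢKᵢ − 1 = 0.311 and g(1) = 1 − Σzᵢ/Kᵢ = -0.589, so a root lies in (0, 1).
Newton–Raphson from ψ₂ = 0.42:
  ψ₂ = 0.420: g = 0.1272, g' = -0.491 → ψ₂ = 0.679
  ψ₂ = 0.679: g = -0.0320, g' = -0.810 → ψ₂ = 0.639
  ψ₂ = 0.639: g = -0.0017, g' = -0.728 → ψ₂ = 0.637
Converged at ψ₂ = 0.637.
  methanol: x = 0.350, y = 0.598
  carbon tetrachloride: x = 0.234, y = 0.325
  p-xylene: x = 0.416, y = 0.077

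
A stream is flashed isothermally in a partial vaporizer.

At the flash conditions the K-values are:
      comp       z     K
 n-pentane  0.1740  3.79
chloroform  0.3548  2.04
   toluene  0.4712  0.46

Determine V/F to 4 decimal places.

V/F = 0.6510

Rachford–Rice: g(V/F) = Σ zᵢ(Kᵢ−1)/(1+V/F(Kᵢ−1)) = 0.
g(0) = ΣzᵢKᵢ − 1 = 0.6000 and g(1) = 1 − Σzᵢ/Kᵢ = -0.2442, so a root lies in (0, 1).
Newton–Raphson from V/F = 0.5:
  V/F = 0.5000: g = 0.09690, g' = -0.6601 → V/F = 0.6468
  V/F = 0.6468: g = 0.00268, g' = -0.6338 → V/F = 0.6510
Converged at V/F = 0.6510.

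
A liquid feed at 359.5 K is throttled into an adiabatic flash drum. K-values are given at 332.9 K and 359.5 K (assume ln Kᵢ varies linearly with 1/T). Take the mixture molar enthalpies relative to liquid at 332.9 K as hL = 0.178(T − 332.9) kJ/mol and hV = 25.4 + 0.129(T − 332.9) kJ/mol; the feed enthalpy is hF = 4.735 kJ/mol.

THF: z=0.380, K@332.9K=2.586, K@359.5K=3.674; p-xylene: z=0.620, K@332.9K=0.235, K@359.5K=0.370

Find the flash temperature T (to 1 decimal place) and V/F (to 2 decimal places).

Adiabatic flash: solve Rachford–Rice at each trial T, then check hF = ψ·hV(T) + (1−ψ)·hL(T).
  T = 332.9 K: K = (2.586, 0.235), RR gives ψ = 0.106, H_out = 2.688 kJ/mol
  T = 359.5 K: K = (3.674, 0.370), RR gives ψ = 0.371, H_out = 13.682 kJ/mol
  T = 346.2 K: K = (3.103, 0.297), RR gives ψ = 0.246, H_out = 8.458 kJ/mol
  T = 339.5 K: K = (2.836, 0.265), RR gives ψ = 0.179, H_out = 5.667 kJ/mol
  T = 336.2 K: K = (2.709, 0.250), RR gives ψ = 0.144, H_out = 4.213 kJ/mol
  T = 337.9 K: K = (2.774, 0.257), RR gives ψ = 0.162, H_out = 4.970 kJ/mol
Linear interpolation between T = 336.2 (H_out = 4.213) and T = 337.9 (H_out = 4.970) on hF = 4.735 gives T ≈ 337.4 K, at which ψ = 0.16.

T = 337.4 K, V/F = 0.16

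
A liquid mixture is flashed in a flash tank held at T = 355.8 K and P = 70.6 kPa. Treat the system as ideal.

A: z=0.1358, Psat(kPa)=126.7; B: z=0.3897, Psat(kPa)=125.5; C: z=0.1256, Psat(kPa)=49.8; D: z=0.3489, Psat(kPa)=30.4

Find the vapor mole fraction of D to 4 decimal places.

y_D = 0.1997

Raoult's law: Kᵢ = Pᵢˢᵃᵗ/P = Pᵢˢᵃᵗ/70.6.
  K_A = 126.7/70.6 = 1.794618, K_B = 125.5/70.6 = 1.777620, K_C = 49.8/70.6 = 0.705382, K_D = 30.4/70.6 = 0.430595
Rachford–Rice: g(V/F) = Σ zᵢ(Kᵢ−1)/(1+V/F(Kᵢ−1)) = 0.
g(0) = ΣzᵢKᵢ − 1 = 0.1753 and g(1) = 1 − Σzᵢ/Kᵢ = -0.2832, so a root lies in (0, 1).
Iterate (Newton) starting at V/F = 0.47:
  V/F = 0.4700: g = -0.01372, g' = -0.3974 → V/F = 0.4355
  V/F = 0.4355: g = -0.00008, g' = -0.3932 → V/F = 0.4353
Converged at V/F = 0.4353.
Compositions from xᵢ = zᵢ/(1+V/F(Kᵢ−1)), yᵢ = Kᵢxᵢ:
  A: x = 0.1009, y = 0.1811
  B: x = 0.2911, y = 0.5176
  C: x = 0.1441, y = 0.1016
  D: x = 0.4639, y = 0.1997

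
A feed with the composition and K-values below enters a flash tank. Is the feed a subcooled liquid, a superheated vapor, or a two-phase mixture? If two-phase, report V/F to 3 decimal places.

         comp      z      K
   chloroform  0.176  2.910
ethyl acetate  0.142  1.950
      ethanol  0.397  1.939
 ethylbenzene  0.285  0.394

ΣzᵢKᵢ = 1.671; Σzᵢ/Kᵢ = 1.061.
Both exceed 1, so a two-phase solution exists.
Let ψ = V/F and solve Σ zᵢ(Kᵢ−1)/(1+ψ(Kᵢ−1)) = 0.
Iterate (Newton) starting at ψ = 0.58:
  ψ = 0.580: g = 0.2215, g' = -0.593 → ψ = 0.953
  ψ = 0.953: g = -0.0223, g' = -0.800 → ψ = 0.925
Converged at ψ = 0.925.

two-phase, V/F = 0.925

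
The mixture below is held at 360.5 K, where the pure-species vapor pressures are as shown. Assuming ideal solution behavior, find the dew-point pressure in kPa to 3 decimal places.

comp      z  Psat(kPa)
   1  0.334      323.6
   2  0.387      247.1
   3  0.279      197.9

Pdew = 249.494 kPa

At the dew point ψ → 1, so Σzᵢ/Kᵢ = 1 with Kᵢ = Pᵢˢᵃᵗ/P ⇒ 1/P = Σzᵢ/Pᵢˢᵃᵗ.
1/P = 0.334/323.6 + 0.387/247.1 + 0.279/197.9 = 0.004008 ⇒ P = 249.494 kPa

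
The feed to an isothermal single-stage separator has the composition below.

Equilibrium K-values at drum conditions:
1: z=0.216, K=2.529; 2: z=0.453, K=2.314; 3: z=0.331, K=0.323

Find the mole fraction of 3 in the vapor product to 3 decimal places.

y_3 = 0.217

Newton–Raphson from ψ = 0.5:
  ψ = 0.500: g = 0.2076, g' = -0.794 → ψ = 0.762
  ψ = 0.762: g = -0.0125, g' = -0.950 → ψ = 0.748
Converged at ψ = 0.748.
Compositions from xᵢ = zᵢ/(1+ψ(Kᵢ−1)), yᵢ = Kᵢxᵢ:
  1: x = 0.101, y = 0.255
  2: x = 0.228, y = 0.529
  3: x = 0.671, y = 0.217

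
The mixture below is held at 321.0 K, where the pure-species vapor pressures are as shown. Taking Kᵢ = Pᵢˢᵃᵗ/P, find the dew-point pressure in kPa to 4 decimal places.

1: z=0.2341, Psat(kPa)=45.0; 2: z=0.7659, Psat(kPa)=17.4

At the dew point ψ → 1, so Σzᵢ/Kᵢ = 1 with Kᵢ = Pᵢˢᵃᵗ/P ⇒ 1/P = Σzᵢ/Pᵢˢᵃᵗ.
1/P = 0.2341/45.0 + 0.7659/17.4 = 0.0492195 ⇒ P = 20.3172 kPa

Pdew = 20.3172 kPa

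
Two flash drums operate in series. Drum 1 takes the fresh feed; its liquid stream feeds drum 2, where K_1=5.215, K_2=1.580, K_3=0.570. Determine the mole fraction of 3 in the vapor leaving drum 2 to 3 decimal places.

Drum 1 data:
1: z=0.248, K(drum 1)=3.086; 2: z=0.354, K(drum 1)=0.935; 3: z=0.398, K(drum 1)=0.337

Drum 1:
Material balance + equilibrium reduce to Σ zᵢ(Kᵢ−1)/(1+ψ₁(Kᵢ−1)) = 0.
Check two-phase: ΣzᵢKᵢ = 1.230 > 1 and Σzᵢ/Kᵢ = 1.640 > 1, so g(0) = 0.230 > 0 and g(1) = -0.640 < 0.
Iterate (Newton) starting at ψ₁ = 0.5:
  ψ₁ = 0.500: g = -0.1653, g' = -0.652 → ψ₁ = 0.246
  ψ₁ = 0.246: g = 0.0030, g' = -0.722 → ψ₁ = 0.250
Converged at ψ₁ = 0.250.
Drum-1 compositions:
  1: x = 0.163, y = 0.503
  2: x = 0.360, y = 0.336
  3: x = 0.477, y = 0.161
Drum-2 feed = drum-1 liquid: z₂ = (0.1629, 0.3599, 0.4772).
Drum 2:
Let ψ₂ = V/F and solve Σ zᵢ(Kᵢ−1)/(1+ψ₂(Kᵢ−1)) = 0.
g(0) = ΣzᵢKᵢ − 1 = 0.690 and g(1) = 1 − Σzᵢ/Kᵢ = -0.096, so a root lies in (0, 1).
Newton–Raphson from ψ₂ = 0.68:
  ψ₂ = 0.680: g = 0.0373, g' = -0.432 → ψ₂ = 0.766
  ψ₂ = 0.766: g = 0.0008, g' = -0.416 → ψ₂ = 0.768
Converged at ψ₂ = 0.768.
  1: x = 0.038, y = 0.200
  2: x = 0.249, y = 0.393
  3: x = 0.713, y = 0.406

y_3 (drum 2) = 0.406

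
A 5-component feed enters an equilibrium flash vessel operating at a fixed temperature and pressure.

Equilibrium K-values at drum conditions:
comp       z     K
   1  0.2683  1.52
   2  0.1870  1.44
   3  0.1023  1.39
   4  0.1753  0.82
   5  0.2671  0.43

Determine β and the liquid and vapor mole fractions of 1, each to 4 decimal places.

Iterate (Newton) starting at β = 0.5:
  β = 0.5000: g = -0.03605, g' = -0.2575 → β = 0.3600
  β = 0.3600: g = -0.00177, g' = -0.2343 → β = 0.3525
Converged at β = 0.3525.
Compositions from xᵢ = zᵢ/(1+β(Kᵢ−1)), yᵢ = Kᵢxᵢ:
  1: x = 0.2267, y = 0.3446
  2: x = 0.1619, y = 0.2331
  3: x = 0.0899, y = 0.1250
  4: x = 0.1872, y = 0.1535
  5: x = 0.3343, y = 0.1437

β = 0.3525, x_1 = 0.2267, y_1 = 0.3446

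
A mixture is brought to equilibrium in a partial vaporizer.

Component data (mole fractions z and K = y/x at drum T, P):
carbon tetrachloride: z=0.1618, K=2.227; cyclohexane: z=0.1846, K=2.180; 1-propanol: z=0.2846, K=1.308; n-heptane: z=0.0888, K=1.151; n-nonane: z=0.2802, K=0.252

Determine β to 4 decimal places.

Rachford–Rice: g(β) = Σ zᵢ(Kᵢ−1)/(1+β(Kᵢ−1)) = 0.
Check two-phase: ΣzᵢKᵢ = 1.3078 > 1 and Σzᵢ/Kᵢ = 1.5640 > 1, so g(0) = 0.3078 > 0 and g(1) = -0.5640 < 0.
Newton–Raphson from β = 0.5:
  β = 0.5000: g = 0.01366, g' = -0.6173 → β = 0.5221
  β = 0.5221: g = -0.00017, g' = -0.6328 → β = 0.5219
Converged at β = 0.5219.

β = 0.5219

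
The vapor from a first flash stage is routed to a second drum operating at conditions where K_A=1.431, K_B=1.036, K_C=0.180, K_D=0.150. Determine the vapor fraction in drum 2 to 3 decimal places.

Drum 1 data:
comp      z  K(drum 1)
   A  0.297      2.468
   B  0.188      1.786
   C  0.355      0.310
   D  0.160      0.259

V/F (drum 2) = 0.337

Drum 1:
Material balance + equilibrium reduce to Σ zᵢ(Kᵢ−1)/(1+ψ₁(Kᵢ−1)) = 0.
Feasibility: ΣzᵢKᵢ = 1.220, Σzᵢ/Kᵢ = 1.989 — both > 1, two phases present.
Newton–Raphson from ψ₁ = 0.38:
  ψ₁ = 0.380: g = -0.1034, g' = -0.813 → ψ₁ = 0.253
  ψ₁ = 0.253: g = -0.0014, g' = -0.802 → ψ₁ = 0.251
Converged at ψ₁ = 0.251.
Drum-1 compositions:
  A: x = 0.217, y = 0.536
  B: x = 0.157, y = 0.280
  C: x = 0.429, y = 0.133
  D: x = 0.197, y = 0.051
Drum-2 feed = drum-1 vapor: z₂ = (0.5356, 0.2804, 0.1331, 0.0509).
Drum 2:
Let ψ₂ = V/F and solve Σ zᵢ(Kᵢ−1)/(1+ψ₂(Kᵢ−1)) = 0.
Feasibility: ΣzᵢKᵢ = 1.088, Σzᵢ/Kᵢ = 1.724 — both > 1, two phases present.
Iterate (Newton) starting at ψ₂ = 0.55:
  ψ₂ = 0.550: g = -0.0836, g' = -0.492 → ψ₂ = 0.380
  ψ₂ = 0.380: g = -0.0142, g' = -0.343 → ψ₂ = 0.339
  ψ₂ = 0.339: g = -0.0005, g' = -0.320 → ψ₂ = 0.337
Converged at ψ₂ = 0.337.
  A: x = 0.468, y = 0.669
  B: x = 0.277, y = 0.287
  C: x = 0.184, y = 0.033
  D: x = 0.071, y = 0.011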